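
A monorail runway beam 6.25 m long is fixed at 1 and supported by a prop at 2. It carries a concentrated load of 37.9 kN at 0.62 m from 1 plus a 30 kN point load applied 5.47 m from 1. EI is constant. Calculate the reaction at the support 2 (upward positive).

Remove the prop at 2; the released (primary) structure is a cantilever built in at 1.
Downward deflection at the released point 2 due to the loads:
  point load 37.9 at a = 0.62: Pa²(3L − a)/(6EI) = 44.02/EI
  point load 30 at a = 5.47: Pa²(3L − a)/(6EI) = 1987/EI
  δ_0 = 2031/EI
Flexibility coefficient — unit upward force at 2: δ_{22} = L³/(3EI) = 81.38/EI.
Compatibility at 2: δ_0 − R_2·δ_{22} = 0, so R_2 = 2031/81.38 = 24.95 kN.

R_2 = 24.95 kN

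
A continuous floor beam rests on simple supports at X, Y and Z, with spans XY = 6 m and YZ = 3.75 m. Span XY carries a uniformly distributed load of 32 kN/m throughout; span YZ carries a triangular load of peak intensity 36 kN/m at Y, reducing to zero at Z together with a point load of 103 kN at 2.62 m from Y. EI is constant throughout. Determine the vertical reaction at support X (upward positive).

R_X = 75.68 kN

Take M_Y as the redundant. Released structure: two simple spans XY and YZ with a hinge at Y.
Rotations at Y on the released spans (each span's end-slope, ×1/EI):
  span XY: UDL 32: wL³/(24EI) = 288/EI
  span YZ: triangular load, peak 36: w₀L³/(45EI) = 42.19/EI
  span YZ: point load 103 at a = 2.62: Pab(L + b)/(6LEI) = 66.14/EI
  relative rotation θ_0 = (288 + 108.3)/EI = 396.3/EI
A unit hogging moment at Y produces rotation L₁/(3EI) + L₂/(3EI) = 3.25/EI.
Slope continuity at Y: θ_0 = M_Y·3.25/EI, so M_Y = 396.3/3.25 = 121.9 kN·m (hogging).
Span XY, ΣM about X with M_Y applied at Y: R_Y^{XY}·6 = 576 + 121.9, so R_Y^{XY} = 116.3 kN and R_X = 192 − 116.3 = 75.68 kN.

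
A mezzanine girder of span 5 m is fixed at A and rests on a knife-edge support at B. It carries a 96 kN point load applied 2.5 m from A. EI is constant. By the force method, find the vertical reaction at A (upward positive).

R_A = 66 kN

Take the reaction at B as the redundant and release it; the primary structure is a cantilever fixed at A.
Downward deflection at the released point B due to the loads:
  point load 96 at a = 2.5: Pa²(3L − a)/(6EI) = 1250/EI
Flexibility coefficient — unit upward force at B: δ_{BB} = L³/(3EI) = 41.67/EI.
The prop prevents deflection at B: R_B = δ_0/δ_{BB} = 1250/41.67 = 30 kN.
Vertical equilibrium: R_A = ΣP − R_B = 96 − 30 = 66 kN.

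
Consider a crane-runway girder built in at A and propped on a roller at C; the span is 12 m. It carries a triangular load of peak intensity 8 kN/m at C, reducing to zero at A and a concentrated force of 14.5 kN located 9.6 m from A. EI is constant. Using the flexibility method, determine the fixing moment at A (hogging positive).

M_A = 83.9 kN·m

Remove the prop at C; the released (primary) structure is a cantilever built in at A.
Downward deflection at the released point C due to the loads:
  triangular load, peak 8 at the free end: 11w₀L⁴/(120EI) = 15206/EI
  point load 14.5 at a = 9.6: Pa²(3L − a)/(6EI) = 5880/EI
  δ_0 = 21086/EI
Flexibility coefficient — unit upward force at C: δ_{CC} = L³/(3EI) = 576/EI.
The prop prevents deflection at C: R_C = δ_0/δ_{CC} = 21086/576 = 36.61 kN.
Moment equilibrium about A: M_A = Σ(load moments about A) − R_C·L = 523.2 − 36.61×12 = 83.9 kN·m.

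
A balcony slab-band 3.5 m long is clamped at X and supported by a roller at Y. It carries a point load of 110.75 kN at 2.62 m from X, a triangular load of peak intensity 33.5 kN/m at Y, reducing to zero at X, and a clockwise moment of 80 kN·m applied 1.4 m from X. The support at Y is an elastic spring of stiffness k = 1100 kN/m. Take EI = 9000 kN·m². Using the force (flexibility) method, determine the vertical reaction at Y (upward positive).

R_Y = 78.89 kN

Take the reaction at Y as the redundant and release it; the primary structure is a cantilever fixed at X.
Primary-structure tip deflection at Y by superposition:
  point load 110.75 at a = 2.62: Pa²(3L − a)/(6EI) = 998.4/EI
  triangular load, peak 33.5 at the free end: 11w₀L⁴/(120EI) = 460.8/EI
  clockwise couple 80 at a = 1.4: M₀a(2L − a)/(2EI) = 313.6/EI
  δ_0 = 1773/EI
Tip deflection under a unit load at Y: L³/(3EI) = 14.29/EI.
With EI = 9000 kN·m²: δ_0 = 0.19698 m and δ_{YY} = 0.001588 m/kN.
Compatibility — the spring shortens by R_Y/k under the reaction it provides: δ_0 − R_Y·δ_{YY} = R_Y/k. With 1/k = 0.000909 m/kN, R_Y = δ_0 / (δ_{YY} + 1/k) = 0.19698 / (0.001588 + 0.000909) = 78.89 kN.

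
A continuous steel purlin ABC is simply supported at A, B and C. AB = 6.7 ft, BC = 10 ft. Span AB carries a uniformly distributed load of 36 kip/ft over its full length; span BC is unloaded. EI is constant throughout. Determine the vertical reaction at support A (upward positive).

Insert a hinge at B; M_B is the redundant, and each span becomes simply supported.
End slopes at the hinge B, treating each span as simply supported:
  span AB: UDL 36: wL³/(24EI) = 451.1/EI
  relative rotation θ_0 = (451.1 + 0)/EI = 451.1/EI
A unit hogging moment at B produces rotation L₁/(3EI) + L₂/(3EI) = 5.567/EI.
Compatibility: M_B·(L₁+L₂)/(3EI) = θ_0, giving M_B = 81.04 kip·ft (hogging).
Span AB, ΣM about A with M_B applied at B: R_B^{AB}·6.7 = 808 + 81.04, so R_B^{AB} = 132.7 kip and R_A = 241.2 − 132.7 = 108.5 kip.

R_A = 108.5 kip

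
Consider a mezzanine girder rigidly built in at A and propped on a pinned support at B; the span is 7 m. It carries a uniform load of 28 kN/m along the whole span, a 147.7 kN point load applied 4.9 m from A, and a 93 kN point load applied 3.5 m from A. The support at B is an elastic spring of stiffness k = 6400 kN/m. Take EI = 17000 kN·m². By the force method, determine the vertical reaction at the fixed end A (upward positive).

R_A = 255.1 kN

Choose R_B as the redundant. The primary structure is the cantilever fixed at A.
Downward deflection at the released point B due to the loads:
  UDL 28: wL⁴/(8EI) = 8404/EI
  point load 147.7 at a = 4.9: Pa²(3L − a)/(6EI) = 9516/EI
  point load 93 at a = 3.5: Pa²(3L − a)/(6EI) = 3323/EI
  δ_0 = 21242/EI
Flexibility coefficient — unit upward force at B: δ_{BB} = L³/(3EI) = 114.3/EI.
With EI = 17000 kN·m²: δ_0 = 1.2495 m and δ_{BB} = 0.006725 m/kN.
Compatibility — the spring shortens by R_B/k under the reaction it provides: δ_0 − R_B·δ_{BB} = R_B/k. With 1/k = 0.000156 m/kN, R_B = δ_0 / (δ_{BB} + 1/k) = 1.2495 / (0.006725 + 0.000156) = 181.6 kN.
Vertical equilibrium: R_A = ΣP − R_B = 436.7 − 181.6 = 255.1 kN.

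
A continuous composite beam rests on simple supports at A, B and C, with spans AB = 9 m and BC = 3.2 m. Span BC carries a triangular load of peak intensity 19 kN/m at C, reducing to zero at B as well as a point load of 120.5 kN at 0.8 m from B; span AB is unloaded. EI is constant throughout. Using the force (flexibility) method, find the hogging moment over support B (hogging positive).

M_B = 19.57 kN·m

Release continuity at B by inserting a hinge; the redundant is the internal moment M_B. The primary structure is two simply-supported spans AB and BC.
Discontinuity in slope at B on the released structure — sum the simple-span end rotations:
  span BC: triangular load, peak 19: 7w₀L³/(360EI) = 12.11/EI
  span BC: point load 120.5 at a = 0.8: Pab(L + b)/(6LEI) = 67.48/EI
  relative rotation θ_0 = (0 + 79.59)/EI = 79.59/EI
A unit hogging moment at B produces rotation L₁/(3EI) + L₂/(3EI) = 4.067/EI.
Slope continuity at B: θ_0 = M_B·4.067/EI, so M_B = 79.59/4.067 = 19.57 kN·m (hogging).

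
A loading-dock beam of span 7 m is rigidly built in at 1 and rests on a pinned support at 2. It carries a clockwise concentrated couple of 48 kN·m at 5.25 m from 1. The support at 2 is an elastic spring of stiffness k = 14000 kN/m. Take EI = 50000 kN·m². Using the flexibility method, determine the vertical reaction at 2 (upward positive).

Take the reaction at 2 as the redundant and release it; the primary structure is a cantilever fixed at 1.
Downward deflection at the released point 2 due to the loads:
  clockwise couple 48 at a = 5.25: M₀a(2L − a)/(2EI) = 1102/EI
Tip deflection under a unit load at 2: L³/(3EI) = 114.3/EI.
With EI = 50000 kN·m²: δ_0 = 0.02205 m and δ_{22} = 0.002287 m/kN.
Compatibility — the spring shortens by R_2/k under the reaction it provides: δ_0 − R_2·δ_{22} = R_2/k. With 1/k = 0.000071 m/kN, R_2 = δ_0 / (δ_{22} + 1/k) = 0.02205 / (0.002287 + 0.000071) = 9.351 kN.

R_2 = 9.351 kN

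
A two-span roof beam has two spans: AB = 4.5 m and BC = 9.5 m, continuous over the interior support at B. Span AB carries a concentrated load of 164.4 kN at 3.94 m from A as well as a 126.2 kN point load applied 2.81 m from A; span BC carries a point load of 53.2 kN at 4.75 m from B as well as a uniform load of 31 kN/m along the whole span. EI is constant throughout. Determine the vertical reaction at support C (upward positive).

Insert a hinge at B; M_B is the redundant, and each span becomes simply supported.
Discontinuity in slope at B on the released structure — sum the simple-span end rotations:
  span AB: point load 164.4 at a = 3.94: Pab(L + a)/(6LEI) = 113.4/EI
  span AB: point load 126.2 at a = 2.81: Pab(L + a)/(6LEI) = 162.3/EI
  span BC: point load 53.2 at a = 4.75: Pab(L + b)/(6LEI) = 300.1/EI
  span BC: UDL 31: wL³/(24EI) = 1107/EI
  relative rotation θ_0 = (275.6 + 1408)/EI = 1683/EI
A unit hogging moment at B produces rotation L₁/(3EI) + L₂/(3EI) = 4.667/EI.
Compatibility: M_B·(L₁+L₂)/(3EI) = θ_0, giving M_B = 360.7 kN·m (hogging).
Span BC, ΣM about C: R_B^{BC}·9.5 = 1652 + 360.7, so R_B^{BC} = 211.8 kN and R_C = 347.7 − 211.8 = 135.9 kN.

R_C = 135.9 kN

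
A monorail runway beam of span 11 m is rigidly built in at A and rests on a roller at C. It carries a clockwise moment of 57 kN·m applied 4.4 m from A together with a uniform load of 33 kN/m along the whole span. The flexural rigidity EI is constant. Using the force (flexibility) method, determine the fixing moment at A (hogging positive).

Release the roller at C. Primary structure: cantilever fixed at A.
Deflection at C on the released cantilever, summing each load's contribution:
  clockwise couple 57 at a = 4.4: M₀a(2L − a)/(2EI) = 2207/EI
  UDL 33: wL⁴/(8EI) = 60394/EI
  δ_0 = 62601/EI
Tip deflection under a unit load at C: L³/(3EI) = 443.7/EI.
The prop prevents deflection at C: R_C = δ_0/δ_{CC} = 62601/443.7 = 141.1 kN.
Moment equilibrium about A: M_A = Σ(load moments about A) − R_C·L = 2054 − 141.1×11 = 501.4 kN·m.

M_A = 501.4 kN·m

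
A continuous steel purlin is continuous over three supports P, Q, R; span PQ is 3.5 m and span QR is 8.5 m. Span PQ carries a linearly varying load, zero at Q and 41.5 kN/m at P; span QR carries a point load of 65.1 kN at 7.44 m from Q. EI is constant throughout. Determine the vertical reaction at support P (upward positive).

Insert a hinge at Q; M_Q is the redundant, and each span becomes simply supported.
Discontinuity in slope at Q on the released structure — sum the simple-span end rotations:
  span PQ: triangular load, peak 41.5: 7w₀L³/(360EI) = 34.6/EI
  span QR: point load 65.1 at a = 7.44: Pab(L + b)/(6LEI) = 96.24/EI
  relative rotation θ_0 = (34.6 + 96.24)/EI = 130.8/EI
A unit hogging moment at Q produces rotation L₁/(3EI) + L₂/(3EI) = 4/EI.
Slope continuity at Q: θ_0 = M_Q·4/EI, so M_Q = 130.8/4 = 32.71 kN·m (hogging).
Span PQ, ΣM about P with M_Q applied at Q: R_Q^{PQ}·3.5 = 84.73 + 32.71, so R_Q^{PQ} = 33.55 kN and R_P = 72.62 − 33.55 = 39.07 kN.

R_P = 39.07 kN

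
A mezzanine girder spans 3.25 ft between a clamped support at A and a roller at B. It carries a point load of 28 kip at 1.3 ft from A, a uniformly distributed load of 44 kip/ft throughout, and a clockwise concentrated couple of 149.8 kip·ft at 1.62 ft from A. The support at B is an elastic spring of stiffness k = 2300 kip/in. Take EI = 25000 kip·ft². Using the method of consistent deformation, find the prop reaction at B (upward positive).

R_B = 103 kip

Choose R_B as the redundant. The primary structure is the cantilever fixed at A.
Free-end deflection of the primary structure under the applied loading (downward +):
  point load 28 at a = 1.3: Pa²(3L − a)/(6EI) = 66.64/EI
  UDL 44: wL⁴/(8EI) = 613.6/EI
  clockwise couple 149.8 at a = 1.62: M₀a(2L − a)/(2EI) = 592.1/EI
  δ_0 = 1272/EI
Tip deflection under a unit load at B: L³/(3EI) = 11.44/EI.
With EI = 25000 kip·ft²: δ_0 = 0.050895 ft and δ_{BB} = 0.000458 ft/kip.
Compatibility — the spring shortens by R_B/k under the reaction it provides: δ_0 − R_B·δ_{BB} = R_B/k. With 1/k = 1/(2300×12) ft/kip = 0.000036 ft/kip, R_B = δ_0 / (δ_{BB} + 1/k) = 0.050895 / (0.000458 + 0.000036) = 103 kip.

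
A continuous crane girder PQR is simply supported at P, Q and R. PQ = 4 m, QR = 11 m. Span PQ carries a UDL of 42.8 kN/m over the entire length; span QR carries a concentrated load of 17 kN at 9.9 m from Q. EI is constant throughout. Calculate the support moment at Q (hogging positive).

M_Q = 29.61 kN·m

Insert a hinge at Q; M_Q is the redundant, and each span becomes simply supported.
End slopes at the hinge Q, treating each span as simply supported:
  span PQ: UDL 42.8: wL³/(24EI) = 114.1/EI
  span QR: point load 17 at a = 9.9: Pab(L + b)/(6LEI) = 33.94/EI
  relative rotation θ_0 = (114.1 + 33.94)/EI = 148.1/EI
A unit hogging moment at Q produces rotation L₁/(3EI) + L₂/(3EI) = 5/EI.
Slope continuity at Q: θ_0 = M_Q·5/EI, so M_Q = 148.1/5 = 29.61 kN·m (hogging).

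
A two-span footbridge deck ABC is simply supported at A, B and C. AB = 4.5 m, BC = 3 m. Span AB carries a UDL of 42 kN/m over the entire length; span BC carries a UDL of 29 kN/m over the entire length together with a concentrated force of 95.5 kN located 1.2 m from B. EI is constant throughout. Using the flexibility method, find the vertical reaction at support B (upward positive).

R_B = 250.2 kN

Release continuity at B by inserting a hinge; the redundant is the internal moment M_B. The primary structure is two simply-supported spans AB and BC.
Rotations at B on the released spans (each span's end-slope, ×1/EI):
  span AB: UDL 42: wL³/(24EI) = 159.5/EI
  span BC: UDL 29: wL³/(24EI) = 32.62/EI
  span BC: point load 95.5 at a = 1.2: Pab(L + b)/(6LEI) = 55.01/EI
  relative rotation θ_0 = (159.5 + 87.63)/EI = 247.1/EI
A unit hogging moment at B produces rotation L₁/(3EI) + L₂/(3EI) = 2.5/EI.
Slope continuity at B: θ_0 = M_B·2.5/EI, so M_B = 247.1/2.5 = 98.84 kN·m (hogging).
Span AB, ΣM about A with M_B applied at B: R_B^{AB}·4.5 = 425.2 + 98.84, so R_B^{AB} = 116.5 kN and R_A = 189 − 116.5 = 72.54 kN.
Span BC, ΣM about C: R_B^{BC}·3 = 302.4 + 98.84, so R_B^{BC} = 133.7 kN and R_C = 182.5 − 133.7 = 48.75 kN.
R_B = 116.5 + 133.7 = 250.2 kN.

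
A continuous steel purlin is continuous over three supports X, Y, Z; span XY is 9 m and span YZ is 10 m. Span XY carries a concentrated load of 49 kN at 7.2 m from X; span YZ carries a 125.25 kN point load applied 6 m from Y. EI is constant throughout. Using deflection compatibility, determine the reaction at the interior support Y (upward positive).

R_Y = 119 kN

Insert a hinge at Y; M_Y is the redundant, and each span becomes simply supported.
Rotations at Y on the released spans (each span's end-slope, ×1/EI):
  span XY: point load 49 at a = 7.2: Pab(L + a)/(6LEI) = 190.5/EI
  span YZ: point load 125.25 at a = 6: Pab(L + b)/(6LEI) = 701.4/EI
  relative rotation θ_0 = (190.5 + 701.4)/EI = 891.9/EI
A unit hogging moment at Y produces rotation L₁/(3EI) + L₂/(3EI) = 6.333/EI.
Slope continuity at Y: θ_0 = M_Y·6.333/EI, so M_Y = 891.9/6.333 = 140.8 kN·m (hogging).
Span XY, ΣM about X with M_Y applied at Y: R_Y^{XY}·9 = 352.8 + 140.8, so R_Y^{XY} = 54.85 kN and R_X = 49 − 54.85 = -5.848 kN.
Span YZ, ΣM about Z: R_Y^{YZ}·10 = 501 + 140.8, so R_Y^{YZ} = 64.18 kN and R_Z = 125.2 − 64.18 = 61.07 kN.
R_Y = 54.85 + 64.18 = 119 kN.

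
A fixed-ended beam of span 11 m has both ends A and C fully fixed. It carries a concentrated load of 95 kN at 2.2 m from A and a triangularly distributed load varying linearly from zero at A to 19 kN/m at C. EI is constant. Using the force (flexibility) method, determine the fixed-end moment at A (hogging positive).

Release both end moments; the primary structure is a simply-supported span AC with redundants M_A and M_C.
On the primary (simply-supported) span, the end slopes from the loading are:
  at A: point load 95 at a = 2.2: Pab(L + b)/(6LEI) = 551.8/EI
  at C: point load 95 at a = 2.2: Pab(L + a)/(6LEI) = 367.8/EI
  at A: triangular load, peak 19: 7w₀L³/(360EI) = 491.7/EI
  at C: triangular load, peak 19: w₀L³/(45EI) = 562/EI
  θ_A0 = 1043/EI,  θ_C0 = 929.8/EI
Flexibility coefficients: a unit moment at one end gives L/(3EI) there and L/(6EI) at the far end, so f₁₁ = f₂₂ = 3.667/EI and f₁₂ = f₂₁ = 1.833/EI.
Compatibility — zero rotation at each built-in end:
  3.667 M_A + 1.833 M_C = 1043
  1.833 M_A + 3.667 M_C = 929.8
Solving the pair gives M_A = 210.4 kN·m and M_C = 148.4 kN·m (hogging).

M_A = 210.4 kN·m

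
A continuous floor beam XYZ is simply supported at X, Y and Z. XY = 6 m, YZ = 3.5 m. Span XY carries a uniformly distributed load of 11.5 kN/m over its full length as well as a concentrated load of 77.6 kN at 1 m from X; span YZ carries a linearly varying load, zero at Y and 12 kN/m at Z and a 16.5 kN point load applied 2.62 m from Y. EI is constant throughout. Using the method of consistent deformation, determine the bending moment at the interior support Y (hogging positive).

Insert a hinge at Y; M_Y is the redundant, and each span becomes simply supported.
End slopes at the hinge Y, treating each span as simply supported:
  span XY: UDL 11.5: wL³/(24EI) = 103.5/EI
  span XY: point load 77.6 at a = 1: Pab(L + a)/(6LEI) = 75.44/EI
  span YZ: triangular load, peak 12: 7w₀L³/(360EI) = 10/EI
  span YZ: point load 16.5 at a = 2.62: Pab(L + b)/(6LEI) = 7.935/EI
  relative rotation θ_0 = (178.9 + 17.94)/EI = 196.9/EI
A unit hogging moment at Y produces rotation L₁/(3EI) + L₂/(3EI) = 3.167/EI.
Slope continuity at Y: θ_0 = M_Y·3.167/EI, so M_Y = 196.9/3.167 = 62.17 kN·m (hogging).

M_Y = 62.17 kN·m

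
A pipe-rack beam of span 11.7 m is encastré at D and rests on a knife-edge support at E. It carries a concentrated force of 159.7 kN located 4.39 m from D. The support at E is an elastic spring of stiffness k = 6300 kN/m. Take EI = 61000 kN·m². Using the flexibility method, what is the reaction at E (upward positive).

Release the roller at E. Primary structure: cantilever fixed at D.
Downward deflection at the released point E due to the loads:
  point load 159.7 at a = 4.39: Pa²(3L − a)/(6EI) = 15753/EI
Flexibility coefficient — unit upward force at E: δ_{EE} = L³/(3EI) = 533.9/EI.
With EI = 61000 kN·m²: δ_0 = 0.25825 m and δ_{EE} = 0.008752 m/kN.
Compatibility — the spring shortens by R_E/k under the reaction it provides: δ_0 − R_E·δ_{EE} = R_E/k. With 1/k = 0.000159 m/kN, R_E = δ_0 / (δ_{EE} + 1/k) = 0.25825 / (0.008752 + 0.000159) = 28.98 kN.

R_E = 28.98 kN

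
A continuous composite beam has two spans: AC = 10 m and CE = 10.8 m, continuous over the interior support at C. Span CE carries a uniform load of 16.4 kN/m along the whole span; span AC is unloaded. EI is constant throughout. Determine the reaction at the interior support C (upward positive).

R_C = 112.5 kN

Take M_C as the redundant. Released structure: two simple spans AC and CE with a hinge at C.
End slopes at the hinge C, treating each span as simply supported:
  span CE: UDL 16.4: wL³/(24EI) = 860.8/EI
  relative rotation θ_0 = (0 + 860.8)/EI = 860.8/EI
A unit hogging moment at C produces rotation L₁/(3EI) + L₂/(3EI) = 6.933/EI.
Compatibility: M_C·(L₁+L₂)/(3EI) = θ_0, giving M_C = 124.2 kN·m (hogging).
Span AC, ΣM about A with M_C applied at C: R_C^{AC}·10 = 0 + 124.2, so R_C^{AC} = 12.42 kN and R_A = 0 − 12.42 = -12.42 kN.
Span CE, ΣM about E: R_C^{CE}·10.8 = 956.4 + 124.2, so R_C^{CE} = 100.1 kN and R_E = 177.1 − 100.1 = 77.06 kN.
R_C = 12.42 + 100.1 = 112.5 kN.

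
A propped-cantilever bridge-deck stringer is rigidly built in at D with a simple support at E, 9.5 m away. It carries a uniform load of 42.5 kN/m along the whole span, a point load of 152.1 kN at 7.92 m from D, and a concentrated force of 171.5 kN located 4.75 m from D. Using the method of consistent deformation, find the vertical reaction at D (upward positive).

R_D = 407.8 kN

Choose R_E as the redundant. The primary structure is the cantilever fixed at D.
Primary-structure tip deflection at E by superposition:
  UDL 42.5: wL⁴/(8EI) = 43271/EI
  point load 152.1 at a = 7.92: Pa²(3L − a)/(6EI) = 32725/EI
  point load 171.5 at a = 4.75: Pa²(3L − a)/(6EI) = 15317/EI
  δ_0 = 91312/EI
Flexibility coefficient — unit upward force at E: δ_{EE} = L³/(3EI) = 285.8/EI.
The prop prevents deflection at E: R_E = δ_0/δ_{EE} = 91312/285.8 = 319.5 kN.
Vertical equilibrium: R_D = ΣP − R_E = 727.4 − 319.5 = 407.8 kN.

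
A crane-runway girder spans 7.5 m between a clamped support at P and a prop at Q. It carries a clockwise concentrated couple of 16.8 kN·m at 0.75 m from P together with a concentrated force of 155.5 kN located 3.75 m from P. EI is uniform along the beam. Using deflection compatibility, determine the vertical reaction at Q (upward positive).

Release the roller at Q. Primary structure: cantilever fixed at P.
Downward deflection at the released point Q due to the loads:
  clockwise couple 16.8 at a = 0.75: M₀a(2L − a)/(2EI) = 89.78/EI
  point load 155.5 at a = 3.75: Pa²(3L − a)/(6EI) = 6833/EI
  δ_0 = 6923/EI
Tip deflection under a unit load at Q: L³/(3EI) = 140.6/EI.
The prop prevents deflection at Q: R_Q = δ_0/δ_{QQ} = 6923/140.6 = 49.23 kN.

R_Q = 49.23 kN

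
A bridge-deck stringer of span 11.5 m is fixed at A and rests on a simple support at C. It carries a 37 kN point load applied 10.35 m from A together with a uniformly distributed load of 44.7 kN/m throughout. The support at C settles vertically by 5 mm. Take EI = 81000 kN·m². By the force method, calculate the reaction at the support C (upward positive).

R_C = 223.4 kN

Release the roller at C. Primary structure: cantilever fixed at A.
Deflection at C on the released cantilever, summing each load's contribution:
  point load 37 at a = 10.35: Pa²(3L − a)/(6EI) = 15953/EI
  UDL 44.7: wL⁴/(8EI) = 97726/EI
  δ_0 = 113679/EI
Tip deflection under a unit load at C: L³/(3EI) = 507/EI.
With EI = 81000 kN·m²: δ_0 = 1.4034 m and δ_{CC} = 0.006259 m/kN.
Compatibility — the beam at C must follow the support down by 0.005 m: δ_0 − R_C·δ_{CC} = 0.005, so R_C = (1.4034 − 0.005)/0.006259 = 223.4 kN.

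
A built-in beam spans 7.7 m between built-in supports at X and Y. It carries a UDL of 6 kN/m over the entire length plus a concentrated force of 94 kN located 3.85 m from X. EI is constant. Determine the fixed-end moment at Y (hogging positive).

Take the two fixed-end moments M_X, M_Y as redundants; the released structure is the simple span XY.
End rotations of the released simple span under the applied load (×1/EI):
  at X: UDL 6: wL³/(24EI) = 114.1/EI
  at Y: UDL 6: wL³/(24EI) = 114.1/EI
  at X: point load 94 at a = 3.85: Pab(L + b)/(6LEI) = 348.3/EI
  at Y: point load 94 at a = 3.85: Pab(L + a)/(6LEI) = 348.3/EI
  θ_X0 = 462.5/EI,  θ_Y0 = 462.5/EI
Flexibility coefficients: a unit moment at one end gives L/(3EI) there and L/(6EI) at the far end, so f₁₁ = f₂₂ = 2.567/EI and f₁₂ = f₂₁ = 1.283/EI.
Compatibility — zero rotation at each built-in end:
  2.567 M_X + 1.283 M_Y = 462.5
  1.283 M_X + 2.567 M_Y = 462.5
Solving the pair gives M_X = 120.1 kN·m and M_Y = 120.1 kN·m (hogging).

M_Y = 120.1 kN·m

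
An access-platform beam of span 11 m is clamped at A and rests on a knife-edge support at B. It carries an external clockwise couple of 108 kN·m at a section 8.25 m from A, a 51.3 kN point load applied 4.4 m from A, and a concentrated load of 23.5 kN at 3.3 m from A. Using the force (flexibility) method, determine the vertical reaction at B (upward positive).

Release the roller at B. Primary structure: cantilever fixed at A.
Deflection at B on the released cantilever, summing each load's contribution:
  clockwise couple 108 at a = 8.25: M₀a(2L − a)/(2EI) = 6126/EI
  point load 51.3 at a = 4.4: Pa²(3L − a)/(6EI) = 4734/EI
  point load 23.5 at a = 3.3: Pa²(3L − a)/(6EI) = 1267/EI
  δ_0 = 12127/EI
Tip deflection under a unit load at B: L³/(3EI) = 443.7/EI.
The prop prevents deflection at B: R_B = δ_0/δ_{BB} = 12127/443.7 = 27.33 kN.

R_B = 27.33 kN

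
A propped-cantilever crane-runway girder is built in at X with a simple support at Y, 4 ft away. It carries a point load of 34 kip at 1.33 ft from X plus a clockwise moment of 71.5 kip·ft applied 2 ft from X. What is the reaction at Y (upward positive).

Remove the prop at Y; the released (primary) structure is a cantilever built in at X.
Deflection at Y on the released cantilever, summing each load's contribution:
  point load 34 at a = 1.33: Pa²(3L − a)/(6EI) = 107/EI
  clockwise couple 71.5 at a = 2: M₀a(2L − a)/(2EI) = 429/EI
  δ_0 = 536/EI
Tip deflection under a unit load at Y: L³/(3EI) = 21.33/EI.
Compatibility at Y: δ_0 − R_Y·δ_{YY} = 0, so R_Y = 536/21.33 = 25.12 kip.

R_Y = 25.12 kip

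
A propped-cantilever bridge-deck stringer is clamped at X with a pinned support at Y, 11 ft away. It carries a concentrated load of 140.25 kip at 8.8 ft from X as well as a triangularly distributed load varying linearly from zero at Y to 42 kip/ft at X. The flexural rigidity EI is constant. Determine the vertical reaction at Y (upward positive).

R_Y = 144.9 kip

Take the reaction at Y as the redundant and release it; the primary structure is a cantilever fixed at X.
Free-end deflection of the primary structure under the applied loading (downward +):
  point load 140.25 at a = 8.8: Pa²(3L − a)/(6EI) = 43806/EI
  triangular load, peak 42 at the fixed end: w₀L⁴/(30EI) = 20497/EI
  δ_0 = 64303/EI
Tip deflection under a unit load at Y: L³/(3EI) = 443.7/EI.
The prop prevents deflection at Y: R_Y = δ_0/δ_{YY} = 64303/443.7 = 144.9 kip.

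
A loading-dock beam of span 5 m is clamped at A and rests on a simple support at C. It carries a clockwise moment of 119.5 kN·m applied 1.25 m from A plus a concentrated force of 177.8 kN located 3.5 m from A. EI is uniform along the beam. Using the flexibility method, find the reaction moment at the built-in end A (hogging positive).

Choose R_C as the redundant. The primary structure is the cantilever fixed at A.
Deflection at C on the released cantilever, summing each load's contribution:
  clockwise couple 119.5 at a = 1.25: M₀a(2L − a)/(2EI) = 653.5/EI
  point load 177.8 at a = 3.5: Pa²(3L − a)/(6EI) = 4175/EI
  δ_0 = 4828/EI
Tip deflection under a unit load at C: L³/(3EI) = 41.67/EI.
Compatibility at C: δ_0 − R_C·δ_{CC} = 0, so R_C = 4828/41.67 = 115.9 kN.
Moment equilibrium about A: M_A = Σ(load moments about A) − R_C·L = 741.8 − 115.9×5 = 162.4 kN·m.

M_A = 162.4 kN·m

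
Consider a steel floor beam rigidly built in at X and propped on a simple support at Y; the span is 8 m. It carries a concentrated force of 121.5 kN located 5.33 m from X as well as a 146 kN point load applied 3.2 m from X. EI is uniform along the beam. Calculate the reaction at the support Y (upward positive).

Remove the prop at Y; the released (primary) structure is a cantilever built in at X.
Primary-structure tip deflection at Y by superposition:
  point load 121.5 at a = 5.33: Pa²(3L − a)/(6EI) = 10740/EI
  point load 146 at a = 3.2: Pa²(3L − a)/(6EI) = 5183/EI
  δ_0 = 15923/EI
Flexibility coefficient — unit upward force at Y: δ_{YY} = L³/(3EI) = 170.7/EI.
The prop prevents deflection at Y: R_Y = δ_0/δ_{YY} = 15923/170.7 = 93.3 kN.

R_Y = 93.3 kN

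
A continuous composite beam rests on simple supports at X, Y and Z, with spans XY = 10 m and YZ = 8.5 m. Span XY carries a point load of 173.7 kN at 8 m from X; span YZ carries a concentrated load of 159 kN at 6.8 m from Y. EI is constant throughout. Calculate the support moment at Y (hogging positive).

M_Y = 194.8 kN·m

Insert a hinge at Y; M_Y is the redundant, and each span becomes simply supported.
Discontinuity in slope at Y on the released structure — sum the simple-span end rotations:
  span XY: point load 173.7 at a = 8: Pab(L + a)/(6LEI) = 833.8/EI
  span YZ: point load 159 at a = 6.8: Pab(L + b)/(6LEI) = 367.6/EI
  relative rotation θ_0 = (833.8 + 367.6)/EI = 1201/EI
A unit hogging moment at Y produces rotation L₁/(3EI) + L₂/(3EI) = 6.167/EI.
Compatibility: M_Y·(L₁+L₂)/(3EI) = θ_0, giving M_Y = 194.8 kN·m (hogging).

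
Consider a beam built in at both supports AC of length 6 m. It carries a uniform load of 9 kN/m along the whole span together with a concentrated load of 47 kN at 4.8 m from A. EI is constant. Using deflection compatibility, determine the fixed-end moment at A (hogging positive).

M_A = 36.02 kN·m

Release both end moments; the primary structure is a simply-supported span AC with redundants M_A and M_C.
Simple-span end rotations at A and C under the given loads:
  at A: UDL 9: wL³/(24EI) = 81/EI
  at C: UDL 9: wL³/(24EI) = 81/EI
  at A: point load 47 at a = 4.8: Pab(L + b)/(6LEI) = 54.14/EI
  at C: point load 47 at a = 4.8: Pab(L + a)/(6LEI) = 81.22/EI
  θ_A0 = 135.1/EI,  θ_C0 = 162.2/EI
Flexibility coefficients: a unit moment at one end gives L/(3EI) there and L/(6EI) at the far end, so f₁₁ = f₂₂ = 2/EI and f₁₂ = f₂₁ = 1/EI.
Compatibility — zero rotation at each built-in end:
  2 M_A + 1 M_C = 135.1
  1 M_A + 2 M_C = 162.2
Solving the pair gives M_A = 36.02 kN·m and M_C = 63.1 kN·m (hogging).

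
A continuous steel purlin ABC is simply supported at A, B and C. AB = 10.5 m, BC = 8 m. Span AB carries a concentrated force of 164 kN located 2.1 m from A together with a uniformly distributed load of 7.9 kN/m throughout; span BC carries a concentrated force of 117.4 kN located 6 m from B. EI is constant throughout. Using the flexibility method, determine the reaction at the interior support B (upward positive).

R_B = 148.4 kN

Take M_B as the redundant. Released structure: two simple spans AB and BC with a hinge at B.
End slopes at the hinge B, treating each span as simply supported:
  span AB: point load 164 at a = 2.1: Pab(L + a)/(6LEI) = 578.6/EI
  span AB: UDL 7.9: wL³/(24EI) = 381.1/EI
  span BC: point load 117.4 at a = 6: Pab(L + b)/(6LEI) = 293.5/EI
  relative rotation θ_0 = (959.6 + 293.5)/EI = 1253/EI
A unit hogging moment at B produces rotation L₁/(3EI) + L₂/(3EI) = 6.167/EI.
Compatibility: M_B·(L₁+L₂)/(3EI) = θ_0, giving M_B = 203.2 kN·m (hogging).
Span AB, ΣM about A with M_B applied at B: R_B^{AB}·10.5 = 779.9 + 203.2, so R_B^{AB} = 93.63 kN and R_A = 246.9 − 93.63 = 153.3 kN.
Span BC, ΣM about C: R_B^{BC}·8 = 234.8 + 203.2, so R_B^{BC} = 54.75 kN and R_C = 117.4 − 54.75 = 62.65 kN.
R_B = 93.63 + 54.75 = 148.4 kN.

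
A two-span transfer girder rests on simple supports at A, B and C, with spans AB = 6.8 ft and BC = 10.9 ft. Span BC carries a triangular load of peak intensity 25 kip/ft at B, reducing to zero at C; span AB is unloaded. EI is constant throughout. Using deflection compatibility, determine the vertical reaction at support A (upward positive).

Release continuity at B by inserting a hinge; the redundant is the internal moment M_B. The primary structure is two simply-supported spans AB and BC.
Rotations at B on the released spans (each span's end-slope, ×1/EI):
  span BC: triangular load, peak 25: w₀L³/(45EI) = 719.5/EI
  relative rotation θ_0 = (0 + 719.5)/EI = 719.5/EI
A unit hogging moment at B produces rotation L₁/(3EI) + L₂/(3EI) = 5.9/EI.
Slope continuity at B: θ_0 = M_B·5.9/EI, so M_B = 719.5/5.9 = 121.9 kip·ft (hogging).
Span AB, ΣM about A with M_B applied at B: R_B^{AB}·6.8 = 0 + 121.9, so R_B^{AB} = 17.93 kip and R_A = 0 − 17.93 = -17.93 kip.

R_A = -17.93 kip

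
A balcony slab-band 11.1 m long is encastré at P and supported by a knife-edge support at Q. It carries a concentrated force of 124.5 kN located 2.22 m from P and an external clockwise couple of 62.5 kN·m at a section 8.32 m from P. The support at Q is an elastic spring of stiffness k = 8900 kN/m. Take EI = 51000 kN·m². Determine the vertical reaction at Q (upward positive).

R_Q = 14.7 kN

Remove the prop at Q; the released (primary) structure is a cantilever built in at P.
Downward deflection at the released point Q due to the loads:
  point load 124.5 at a = 2.22: Pa²(3L − a)/(6EI) = 3178/EI
  clockwise couple 62.5 at a = 8.32: M₀a(2L − a)/(2EI) = 3609/EI
  δ_0 = 6787/EI
Tip deflection under a unit load at Q: L³/(3EI) = 455.9/EI.
With EI = 51000 kN·m²: δ_0 = 0.13308 m and δ_{QQ} = 0.008939 m/kN.
Compatibility — the spring shortens by R_Q/k under the reaction it provides: δ_0 − R_Q·δ_{QQ} = R_Q/k. With 1/k = 0.000112 m/kN, R_Q = δ_0 / (δ_{QQ} + 1/k) = 0.13308 / (0.008939 + 0.000112) = 14.7 kN.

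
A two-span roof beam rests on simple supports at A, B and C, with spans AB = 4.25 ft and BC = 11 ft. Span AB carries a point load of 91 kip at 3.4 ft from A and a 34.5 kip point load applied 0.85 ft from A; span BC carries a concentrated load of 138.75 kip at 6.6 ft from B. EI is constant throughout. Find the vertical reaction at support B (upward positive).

Take M_B as the redundant. Released structure: two simple spans AB and BC with a hinge at B.
Discontinuity in slope at B on the released structure — sum the simple-span end rotations:
  span AB: point load 91 at a = 3.4: Pab(L + a)/(6LEI) = 78.9/EI
  span AB: point load 34.5 at a = 0.85: Pab(L + a)/(6LEI) = 19.94/EI
  span BC: point load 138.75 at a = 6.6: Pab(L + b)/(6LEI) = 940.2/EI
  relative rotation θ_0 = (98.84 + 940.2)/EI = 1039/EI
A unit hogging moment at B produces rotation L₁/(3EI) + L₂/(3EI) = 5.083/EI.
Slope continuity at B: θ_0 = M_B·5.083/EI, so M_B = 1039/5.083 = 204.4 kip·ft (hogging).
Span AB, ΣM about A with M_B applied at B: R_B^{AB}·4.25 = 338.7 + 204.4, so R_B^{AB} = 127.8 kip and R_A = 125.5 − 127.8 = -2.293 kip.
Span BC, ΣM about C: R_B^{BC}·11 = 610.5 + 204.4, so R_B^{BC} = 74.08 kip and R_C = 138.8 − 74.08 = 64.67 kip.
R_B = 127.8 + 74.08 = 201.9 kip.

R_B = 201.9 kip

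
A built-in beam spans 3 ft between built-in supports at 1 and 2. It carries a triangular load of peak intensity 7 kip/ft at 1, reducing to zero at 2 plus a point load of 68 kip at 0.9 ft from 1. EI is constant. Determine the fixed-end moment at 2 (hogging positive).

Release both end moments; the primary structure is a simply-supported span 12 with redundants M_1 and M_2.
End rotations of the released simple span under the applied load (×1/EI):
  at 1: triangular load, peak 7: w₀L³/(45EI) = 4.2/EI
  at 2: triangular load, peak 7: 7w₀L³/(360EI) = 3.675/EI
  at 1: point load 68 at a = 0.9: Pab(L + b)/(6LEI) = 36.41/EI
  at 2: point load 68 at a = 0.9: Pab(L + a)/(6LEI) = 27.85/EI
  θ_10 = 40.61/EI,  θ_20 = 31.52/EI
Flexibility coefficients: a unit moment at one end gives L/(3EI) there and L/(6EI) at the far end, so f₁₁ = f₂₂ = 1/EI and f₁₂ = f₂₁ = 0.5/EI.
Compatibility — zero rotation at each built-in end:
  1 M_1 + 0.5 M_2 = 40.61
  0.5 M_1 + 1 M_2 = 31.52
Solving the pair gives M_1 = 33.14 kip·ft and M_2 = 14.95 kip·ft (hogging).

M_2 = 14.95 kip·ft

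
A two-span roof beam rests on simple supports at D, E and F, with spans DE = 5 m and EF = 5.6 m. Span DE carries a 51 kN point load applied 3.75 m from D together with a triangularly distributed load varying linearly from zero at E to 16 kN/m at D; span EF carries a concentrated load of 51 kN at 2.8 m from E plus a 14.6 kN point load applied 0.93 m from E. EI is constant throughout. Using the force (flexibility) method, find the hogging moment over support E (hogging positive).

M_E = 64.52 kN·m

Insert a hinge at E; M_E is the redundant, and each span becomes simply supported.
Discontinuity in slope at E on the released structure — sum the simple-span end rotations:
  span DE: point load 51 at a = 3.75: Pab(L + a)/(6LEI) = 69.73/EI
  span DE: triangular load, peak 16: 7w₀L³/(360EI) = 38.89/EI
  span EF: point load 51 at a = 2.8: Pab(L + b)/(6LEI) = 99.96/EI
  span EF: point load 14.6 at a = 0.93: Pab(L + b)/(6LEI) = 19.38/EI
  relative rotation θ_0 = (108.6 + 119.3)/EI = 228/EI
A unit hogging moment at E produces rotation L₁/(3EI) + L₂/(3EI) = 3.533/EI.
Compatibility: M_E·(L₁+L₂)/(3EI) = θ_0, giving M_E = 64.52 kN·m (hogging).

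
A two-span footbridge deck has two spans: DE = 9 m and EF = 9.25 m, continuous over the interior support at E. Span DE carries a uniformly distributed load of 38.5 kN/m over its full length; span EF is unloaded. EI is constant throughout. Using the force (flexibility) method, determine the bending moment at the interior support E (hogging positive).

Release continuity at E by inserting a hinge; the redundant is the internal moment M_E. The primary structure is two simply-supported spans DE and EF.
End slopes at the hinge E, treating each span as simply supported:
  span DE: UDL 38.5: wL³/(24EI) = 1169/EI
  relative rotation θ_0 = (1169 + 0)/EI = 1169/EI
A unit hogging moment at E produces rotation L₁/(3EI) + L₂/(3EI) = 6.083/EI.
Slope continuity at E: θ_0 = M_E·6.083/EI, so M_E = 1169/6.083 = 192.2 kN·m (hogging).

M_E = 192.2 kN·m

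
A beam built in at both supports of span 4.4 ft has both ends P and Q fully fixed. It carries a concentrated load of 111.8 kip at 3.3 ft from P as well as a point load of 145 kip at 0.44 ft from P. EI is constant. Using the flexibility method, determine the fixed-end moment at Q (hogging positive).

M_Q = 74.92 kip·ft

Release both end moments; the primary structure is a simply-supported span PQ with redundants M_P and M_Q.
On the primary (simply-supported) span, the end slopes from the loading are:
  at P: point load 111.8 at a = 3.3: Pab(L + b)/(6LEI) = 84.55/EI
  at Q: point load 111.8 at a = 3.3: Pab(L + a)/(6LEI) = 118.4/EI
  at P: point load 145 at a = 0.44: Pab(L + b)/(6LEI) = 80.01/EI
  at Q: point load 145 at a = 0.44: Pab(L + a)/(6LEI) = 46.32/EI
  θ_P0 = 164.6/EI,  θ_Q0 = 164.7/EI
Flexibility coefficients: a unit moment at one end gives L/(3EI) there and L/(6EI) at the far end, so f₁₁ = f₂₂ = 1.467/EI and f₁₂ = f₂₁ = 0.7333/EI.
Compatibility — zero rotation at each built-in end:
  1.467 M_P + 0.7333 M_Q = 164.6
  0.7333 M_P + 1.467 M_Q = 164.7
Solving the pair gives M_P = 74.74 kip·ft and M_Q = 74.92 kip·ft (hogging).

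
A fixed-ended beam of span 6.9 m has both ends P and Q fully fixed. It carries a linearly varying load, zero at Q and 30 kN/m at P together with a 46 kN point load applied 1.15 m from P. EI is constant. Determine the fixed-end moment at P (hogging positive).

Take the two fixed-end moments M_P, M_Q as redundants; the released structure is the simple span PQ.
Simple-span end rotations at P and Q under the given loads:
  at P: triangular load, peak 30: w₀L³/(45EI) = 219/EI
  at Q: triangular load, peak 30: 7w₀L³/(360EI) = 191.6/EI
  at P: point load 46 at a = 1.15: Pab(L + b)/(6LEI) = 92.94/EI
  at Q: point load 46 at a = 1.15: Pab(L + a)/(6LEI) = 59.15/EI
  θ_P0 = 311.9/EI,  θ_Q0 = 250.8/EI
Flexibility coefficients: a unit moment at one end gives L/(3EI) there and L/(6EI) at the far end, so f₁₁ = f₂₂ = 2.3/EI and f₁₂ = f₂₁ = 1.15/EI.
Compatibility — zero rotation at each built-in end:
  2.3 M_P + 1.15 M_Q = 311.9
  1.15 M_P + 2.3 M_Q = 250.8
Solving the pair gives M_P = 108.2 kN·m and M_Q = 54.96 kN·m (hogging).

M_P = 108.2 kN·m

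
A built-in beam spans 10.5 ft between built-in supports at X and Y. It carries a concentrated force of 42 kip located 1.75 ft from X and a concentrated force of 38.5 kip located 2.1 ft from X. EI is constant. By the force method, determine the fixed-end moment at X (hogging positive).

M_X = 102.8 kip·ft

Release both end moments; the primary structure is a simply-supported span XY with redundants M_X and M_Y.
End rotations of the released simple span under the applied load (×1/EI):
  at X: point load 42 at a = 1.75: Pab(L + b)/(6LEI) = 196.5/EI
  at Y: point load 42 at a = 1.75: Pab(L + a)/(6LEI) = 125.1/EI
  at X: point load 38.5 at a = 2.1: Pab(L + b)/(6LEI) = 203.7/EI
  at Y: point load 38.5 at a = 2.1: Pab(L + a)/(6LEI) = 135.8/EI
  θ_X0 = 400.3/EI,  θ_Y0 = 260.9/EI
Flexibility coefficients: a unit moment at one end gives L/(3EI) there and L/(6EI) at the far end, so f₁₁ = f₂₂ = 3.5/EI and f₁₂ = f₂₁ = 1.75/EI.
Compatibility — zero rotation at each built-in end:
  3.5 M_X + 1.75 M_Y = 400.3
  1.75 M_X + 3.5 M_Y = 260.9
Solving the pair gives M_X = 102.8 kip·ft and M_Y = 23.14 kip·ft (hogging).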